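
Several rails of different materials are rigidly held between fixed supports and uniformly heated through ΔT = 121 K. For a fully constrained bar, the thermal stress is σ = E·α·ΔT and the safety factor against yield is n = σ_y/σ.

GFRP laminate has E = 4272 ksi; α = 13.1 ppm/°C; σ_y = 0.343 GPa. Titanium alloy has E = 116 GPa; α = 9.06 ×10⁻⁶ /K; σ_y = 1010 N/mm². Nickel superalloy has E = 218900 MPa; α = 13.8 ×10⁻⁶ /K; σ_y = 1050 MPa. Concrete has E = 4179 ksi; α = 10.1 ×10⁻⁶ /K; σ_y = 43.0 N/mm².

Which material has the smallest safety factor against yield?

Converting E to GPa, α to ×10⁻⁶/K, σ_y to MPa, then σ and n for each:
  GFRP laminate: E = 29.45, α = 13.1, σ_y = 343.0 → σ = 46.7 MPa, n = 7.35
  titanium alloy: E = 116.0, α = 9.06, σ_y = 1010 → σ = 127 MPa, n = 7.94
  nickel superalloy: E = 218.9, α = 13.8, σ_y = 1050 → σ = 366 MPa, n = 2.87
  concrete: E = 28.81, α = 10.1, σ_y = 43.00 → σ = 35.2 MPa, n = 1.22
The minimum is concrete at n = 1.22.

concrete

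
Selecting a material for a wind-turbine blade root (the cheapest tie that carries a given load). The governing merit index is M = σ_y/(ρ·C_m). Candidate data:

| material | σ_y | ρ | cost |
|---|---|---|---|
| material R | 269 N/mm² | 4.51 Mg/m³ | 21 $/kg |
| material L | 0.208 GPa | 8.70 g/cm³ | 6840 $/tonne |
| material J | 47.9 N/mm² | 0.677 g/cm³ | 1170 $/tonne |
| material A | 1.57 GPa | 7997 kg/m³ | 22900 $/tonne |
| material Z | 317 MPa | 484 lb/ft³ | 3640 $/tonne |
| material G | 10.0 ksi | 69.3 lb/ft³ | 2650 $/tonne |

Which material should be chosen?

material J

In SI units:
  material R: σ_y = 269.0 MPa, ρ = 4510 kg/m³, cost = 21.00 $/kg
  material L: σ_y = 208.0 MPa, ρ = 8700 kg/m³, cost = 6.840 $/kg
  material J: σ_y = 47.90 MPa, ρ = 677.0 kg/m³, cost = 1.170 $/kg
  material A: σ_y = 1570 MPa, ρ = 7997 kg/m³, cost = 22.90 $/kg
  material Z: σ_y = 317.0 MPa, ρ = 7753 kg/m³, cost = 3.640 $/kg
  material G: σ_y = 68.95 MPa, ρ = 1110 kg/m³, cost = 2.650 $/kg
  material J: M = 60.5 kN·m per $
  material G: M = 23.4 kN·m per $
  material Z: M = 11.2 kN·m per $
  material A: M = 8.57 kN·m per $
  material L: M = 3.50 kN·m per $
  material R: M = 2.84 kN·m per $
Highest index: material J.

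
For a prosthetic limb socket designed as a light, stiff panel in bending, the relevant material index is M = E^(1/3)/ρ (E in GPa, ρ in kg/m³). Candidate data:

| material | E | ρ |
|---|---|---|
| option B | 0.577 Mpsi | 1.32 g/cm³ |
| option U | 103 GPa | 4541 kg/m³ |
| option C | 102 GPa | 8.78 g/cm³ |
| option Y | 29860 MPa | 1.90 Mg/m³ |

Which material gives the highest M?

In SI units:
  option B: E = 3.978 GPa, ρ = 1320 kg/m³
  option U: E = 103.0 GPa, ρ = 4541 kg/m³
  option C: E = 102.0 GPa, ρ = 8780 kg/m³
  option Y: E = 29.86 GPa, ρ = 1900 kg/m³
  option Y: M = 1.63×10⁻³
  option B: M = 1.20×10⁻³
  option U: M = 1.03×10⁻³
  option C: M = 0.532×10⁻³
Highest index: option Y.

option Y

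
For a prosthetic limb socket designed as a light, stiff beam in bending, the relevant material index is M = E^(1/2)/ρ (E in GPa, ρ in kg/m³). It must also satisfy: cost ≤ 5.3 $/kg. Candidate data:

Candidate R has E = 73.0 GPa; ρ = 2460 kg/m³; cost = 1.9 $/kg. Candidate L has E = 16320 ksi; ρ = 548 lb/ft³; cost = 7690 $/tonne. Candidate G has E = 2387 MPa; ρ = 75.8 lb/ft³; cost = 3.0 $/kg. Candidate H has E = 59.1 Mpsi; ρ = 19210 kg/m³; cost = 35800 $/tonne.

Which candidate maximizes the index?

candidate R

Screen on constraints: cost ≤ 5.3 $/kg. Survivors: candidate R, candidate G.
Normalizing units and computing the index:
  candidate R: E = 73.00 GPa, ρ = 2460 kg/m³
  candidate G: E = 2.387 GPa, ρ = 1214 kg/m³
  candidate R: M = 3.47×10⁻³
  candidate G: M = 1.27×10⁻³
The maximum is for candidate R.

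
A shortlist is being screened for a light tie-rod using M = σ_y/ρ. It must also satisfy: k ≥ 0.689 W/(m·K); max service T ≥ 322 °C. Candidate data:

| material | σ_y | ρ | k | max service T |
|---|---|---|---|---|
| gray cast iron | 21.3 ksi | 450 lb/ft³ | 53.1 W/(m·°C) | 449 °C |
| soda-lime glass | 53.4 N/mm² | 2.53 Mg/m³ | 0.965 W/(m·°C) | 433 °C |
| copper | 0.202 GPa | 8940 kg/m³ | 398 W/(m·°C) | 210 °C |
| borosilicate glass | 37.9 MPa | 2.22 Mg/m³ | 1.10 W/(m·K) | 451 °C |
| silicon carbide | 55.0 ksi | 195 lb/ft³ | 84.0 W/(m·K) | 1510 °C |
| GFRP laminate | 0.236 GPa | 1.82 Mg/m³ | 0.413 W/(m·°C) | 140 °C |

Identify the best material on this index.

silicon carbide

Screen on constraints: k ≥ 0.689 W/(m·K); max service T ≥ 322 °C. Survivors: gray cast iron, soda-lime glass, borosilicate glass, silicon carbide.
After converting to SI:
  gray cast iron: σ_y = 146.9 MPa, ρ = 7208 kg/m³
  soda-lime glass: σ_y = 53.40 MPa, ρ = 2530 kg/m³
  borosilicate glass: σ_y = 37.90 MPa, ρ = 2220 kg/m³
  silicon carbide: σ_y = 379.2 MPa, ρ = 3124 kg/m³
  silicon carbide: M = 121 kN·m/kg
  soda-lime glass: M = 21.1 kN·m/kg
  gray cast iron: M = 20.4 kN·m/kg
  borosilicate glass: M = 17.1 kN·m/kg
Silicon carbide has the largest M.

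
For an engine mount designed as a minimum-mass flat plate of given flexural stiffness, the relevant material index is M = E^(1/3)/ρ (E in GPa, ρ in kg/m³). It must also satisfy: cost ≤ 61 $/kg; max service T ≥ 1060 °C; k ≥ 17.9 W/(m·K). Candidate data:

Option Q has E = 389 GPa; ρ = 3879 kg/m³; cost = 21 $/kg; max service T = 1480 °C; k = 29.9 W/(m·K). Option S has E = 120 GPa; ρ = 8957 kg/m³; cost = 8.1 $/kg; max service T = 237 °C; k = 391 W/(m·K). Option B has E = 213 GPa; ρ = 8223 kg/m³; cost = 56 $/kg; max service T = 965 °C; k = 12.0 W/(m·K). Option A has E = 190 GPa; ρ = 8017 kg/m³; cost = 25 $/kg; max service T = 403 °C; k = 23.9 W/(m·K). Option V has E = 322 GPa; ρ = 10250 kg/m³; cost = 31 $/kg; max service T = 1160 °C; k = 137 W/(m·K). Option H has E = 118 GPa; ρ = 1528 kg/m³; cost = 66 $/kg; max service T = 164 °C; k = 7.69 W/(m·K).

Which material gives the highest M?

Screen on constraints: cost ≤ 61 $/kg; max service T ≥ 1060 °C; k ≥ 17.9 W/(m·K). Survivors: option Q, option V.
Per-candidate index values:
  option Q: M = 1.88×10⁻³
  option V: M = 0.669×10⁻³
The maximum is for option Q.

option Q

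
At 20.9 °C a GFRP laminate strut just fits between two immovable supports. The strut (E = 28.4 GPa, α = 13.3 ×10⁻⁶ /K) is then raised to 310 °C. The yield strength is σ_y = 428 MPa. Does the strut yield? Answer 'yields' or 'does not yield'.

ΔT = 289.1 K. Constrained thermal stress σ = E·α·ΔT = 28.40×10³ MPa × 13.3×10⁻⁶ × 289.1 = 109 MPa (compressive).
Compare to σ_y = 428 MPa: σ < σ_y, so it does not yield.

does not yield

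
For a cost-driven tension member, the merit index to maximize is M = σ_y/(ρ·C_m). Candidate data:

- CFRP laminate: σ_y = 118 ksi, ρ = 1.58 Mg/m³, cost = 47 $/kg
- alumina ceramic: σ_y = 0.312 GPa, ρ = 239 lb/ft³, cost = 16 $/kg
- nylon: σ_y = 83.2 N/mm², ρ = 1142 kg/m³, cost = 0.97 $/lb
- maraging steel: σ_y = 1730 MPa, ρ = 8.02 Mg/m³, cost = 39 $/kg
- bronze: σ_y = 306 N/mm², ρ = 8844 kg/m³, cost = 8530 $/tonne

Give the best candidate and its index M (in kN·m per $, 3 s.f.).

In SI units:
  CFRP laminate: σ_y = 813.6 MPa, ρ = 1580 kg/m³, cost = 47.00 $/kg
  alumina ceramic: σ_y = 312.0 MPa, ρ = 3828 kg/m³, cost = 16.00 $/kg
  nylon: σ_y = 83.20 MPa, ρ = 1142 kg/m³, cost = 2.138 $/kg
  maraging steel: σ_y = 1730 MPa, ρ = 8020 kg/m³, cost = 39.00 $/kg
  bronze: σ_y = 306.0 MPa, ρ = 8844 kg/m³, cost = 8.530 $/kg
  nylon: M = 34.1 kN·m per $
  CFRP laminate: M = 11.0 kN·m per $
  maraging steel: M = 5.53 kN·m per $
  alumina ceramic: M = 5.09 kN·m per $
  bronze: M = 4.06 kN·m per $
Highest index: nylon.

nylon, M = 34.1 kN·m per $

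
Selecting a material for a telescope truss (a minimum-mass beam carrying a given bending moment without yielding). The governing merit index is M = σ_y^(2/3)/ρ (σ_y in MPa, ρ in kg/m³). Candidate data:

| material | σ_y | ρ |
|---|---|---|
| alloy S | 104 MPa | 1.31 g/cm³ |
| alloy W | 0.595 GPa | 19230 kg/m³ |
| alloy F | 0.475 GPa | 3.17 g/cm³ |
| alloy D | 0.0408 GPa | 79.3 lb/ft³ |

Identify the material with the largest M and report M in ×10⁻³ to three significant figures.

alloy F, M = 19.2×10⁻³

Normalizing units and computing the index:
  alloy S: σ_y = 104.0 MPa, ρ = 1310 kg/m³
  alloy W: σ_y = 595.0 MPa, ρ = 19230 kg/m³
  alloy F: σ_y = 475.0 MPa, ρ = 3170 kg/m³
  alloy D: σ_y = 40.80 MPa, ρ = 1270 kg/m³
  alloy F: M = 19.2×10⁻³
  alloy S: M = 16.9×10⁻³
  alloy D: M = 9.33×10⁻³
  alloy W: M = 3.68×10⁻³
Alloy F has the largest M.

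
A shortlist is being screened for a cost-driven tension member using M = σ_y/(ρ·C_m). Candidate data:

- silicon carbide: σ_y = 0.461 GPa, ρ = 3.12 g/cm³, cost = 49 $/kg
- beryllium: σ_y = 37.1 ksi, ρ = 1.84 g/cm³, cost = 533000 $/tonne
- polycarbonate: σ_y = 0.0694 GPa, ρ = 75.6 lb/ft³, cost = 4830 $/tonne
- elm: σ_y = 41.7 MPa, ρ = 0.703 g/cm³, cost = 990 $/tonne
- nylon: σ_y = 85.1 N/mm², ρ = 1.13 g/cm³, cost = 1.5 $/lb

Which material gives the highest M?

After converting to SI:
  silicon carbide: σ_y = 461.0 MPa, ρ = 3120 kg/m³, cost = 49.00 $/kg
  beryllium: σ_y = 255.8 MPa, ρ = 1840 kg/m³, cost = 533.0 $/kg
  polycarbonate: σ_y = 69.40 MPa, ρ = 1211 kg/m³, cost = 4.830 $/kg
  elm: σ_y = 41.70 MPa, ρ = 703.0 kg/m³, cost = 0.9900 $/kg
  nylon: σ_y = 85.10 MPa, ρ = 1130 kg/m³, cost = 3.307 $/kg
  elm: M = 59.9 kN·m per $
  nylon: M = 22.8 kN·m per $
  polycarbonate: M = 11.9 kN·m per $
  silicon carbide: M = 3.02 kN·m per $
  beryllium: M = 0.261 kN·m per $
Highest index: elm.

elm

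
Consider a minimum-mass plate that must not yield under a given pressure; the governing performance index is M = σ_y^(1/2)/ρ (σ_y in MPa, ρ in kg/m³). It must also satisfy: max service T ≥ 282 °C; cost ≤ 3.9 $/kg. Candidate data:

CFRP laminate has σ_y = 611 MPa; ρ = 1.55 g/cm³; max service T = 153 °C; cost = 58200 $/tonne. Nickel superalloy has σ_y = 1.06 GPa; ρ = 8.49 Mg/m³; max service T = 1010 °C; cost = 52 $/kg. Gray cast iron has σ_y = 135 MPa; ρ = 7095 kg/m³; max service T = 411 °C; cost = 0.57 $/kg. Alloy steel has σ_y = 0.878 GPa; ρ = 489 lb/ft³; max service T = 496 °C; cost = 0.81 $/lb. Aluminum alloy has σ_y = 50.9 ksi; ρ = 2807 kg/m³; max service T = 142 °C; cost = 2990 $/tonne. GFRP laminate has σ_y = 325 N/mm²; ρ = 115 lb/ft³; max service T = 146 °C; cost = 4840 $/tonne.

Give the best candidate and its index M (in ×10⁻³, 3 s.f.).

alloy steel, M = 3.78×10⁻³

Screen on constraints: max service T ≥ 282 °C; cost ≤ 3.9 $/kg. Survivors: gray cast iron, alloy steel.
Normalizing units and computing the index:
  gray cast iron: σ_y = 135.0 MPa, ρ = 7095 kg/m³
  alloy steel: σ_y = 878.0 MPa, ρ = 7833 kg/m³
  alloy steel: M = 3.78×10⁻³
  gray cast iron: M = 1.64×10⁻³
Alloy steel ranks first.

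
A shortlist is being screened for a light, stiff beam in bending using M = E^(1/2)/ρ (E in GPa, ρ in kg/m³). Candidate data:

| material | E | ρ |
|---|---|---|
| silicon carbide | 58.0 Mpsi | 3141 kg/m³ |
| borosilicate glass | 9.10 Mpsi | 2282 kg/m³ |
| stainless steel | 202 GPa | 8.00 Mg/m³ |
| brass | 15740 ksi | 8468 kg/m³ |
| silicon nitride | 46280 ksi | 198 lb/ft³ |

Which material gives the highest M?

In SI units:
  silicon carbide: E = 399.9 GPa, ρ = 3141 kg/m³
  borosilicate glass: E = 62.74 GPa, ρ = 2282 kg/m³
  stainless steel: E = 202.0 GPa, ρ = 8000 kg/m³
  brass: E = 108.5 GPa, ρ = 8468 kg/m³
  silicon nitride: E = 319.1 GPa, ρ = 3172 kg/m³
  silicon carbide: M = 6.37×10⁻³
  silicon nitride: M = 5.63×10⁻³
  borosilicate glass: M = 3.47×10⁻³
  stainless steel: M = 1.78×10⁻³
  brass: M = 1.23×10⁻³
Silicon carbide ranks first.

silicon carbide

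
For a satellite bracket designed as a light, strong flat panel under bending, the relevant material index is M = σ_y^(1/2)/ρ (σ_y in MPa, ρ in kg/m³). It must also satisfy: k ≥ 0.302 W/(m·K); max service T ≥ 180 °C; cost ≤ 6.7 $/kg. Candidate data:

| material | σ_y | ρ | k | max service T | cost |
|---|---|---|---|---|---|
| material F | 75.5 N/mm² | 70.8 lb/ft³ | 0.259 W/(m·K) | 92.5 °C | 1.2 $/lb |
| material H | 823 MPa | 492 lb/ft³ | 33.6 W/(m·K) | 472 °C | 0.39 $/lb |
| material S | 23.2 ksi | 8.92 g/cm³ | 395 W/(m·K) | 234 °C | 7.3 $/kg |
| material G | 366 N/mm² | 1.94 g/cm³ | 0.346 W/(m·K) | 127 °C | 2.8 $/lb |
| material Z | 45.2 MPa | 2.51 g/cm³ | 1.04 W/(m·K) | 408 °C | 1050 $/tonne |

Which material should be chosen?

material H

Screen on constraints: k ≥ 0.302 W/(m·K); max service T ≥ 180 °C; cost ≤ 6.7 $/kg. Survivors: material H, material Z.
Convert each candidate to consistent units, then evaluate M:
  material H: σ_y = 823.0 MPa, ρ = 7881 kg/m³
  material Z: σ_y = 45.20 MPa, ρ = 2510 kg/m³
  material H: M = 3.64×10⁻³
  material Z: M = 2.68×10⁻³
Material H ranks first.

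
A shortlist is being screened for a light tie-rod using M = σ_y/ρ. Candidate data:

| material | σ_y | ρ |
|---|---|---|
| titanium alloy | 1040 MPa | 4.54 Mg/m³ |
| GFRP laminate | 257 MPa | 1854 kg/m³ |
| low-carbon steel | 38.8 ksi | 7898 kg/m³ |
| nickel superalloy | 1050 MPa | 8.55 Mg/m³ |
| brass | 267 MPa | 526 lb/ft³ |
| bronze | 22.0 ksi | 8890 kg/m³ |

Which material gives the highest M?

Normalizing units and computing the index:
  titanium alloy: σ_y = 1040 MPa, ρ = 4540 kg/m³
  GFRP laminate: σ_y = 257.0 MPa, ρ = 1854 kg/m³
  low-carbon steel: σ_y = 267.5 MPa, ρ = 7898 kg/m³
  nickel superalloy: σ_y = 1050 MPa, ρ = 8550 kg/m³
  brass: σ_y = 267.0 MPa, ρ = 8426 kg/m³
  bronze: σ_y = 151.7 MPa, ρ = 8890 kg/m³
  titanium alloy: M = 229 kN·m/kg
  GFRP laminate: M = 139 kN·m/kg
  nickel superalloy: M = 123 kN·m/kg
  low-carbon steel: M = 33.9 kN·m/kg
  brass: M = 31.7 kN·m/kg
  bronze: M = 17.1 kN·m/kg
Titanium alloy ranks first.

titanium alloy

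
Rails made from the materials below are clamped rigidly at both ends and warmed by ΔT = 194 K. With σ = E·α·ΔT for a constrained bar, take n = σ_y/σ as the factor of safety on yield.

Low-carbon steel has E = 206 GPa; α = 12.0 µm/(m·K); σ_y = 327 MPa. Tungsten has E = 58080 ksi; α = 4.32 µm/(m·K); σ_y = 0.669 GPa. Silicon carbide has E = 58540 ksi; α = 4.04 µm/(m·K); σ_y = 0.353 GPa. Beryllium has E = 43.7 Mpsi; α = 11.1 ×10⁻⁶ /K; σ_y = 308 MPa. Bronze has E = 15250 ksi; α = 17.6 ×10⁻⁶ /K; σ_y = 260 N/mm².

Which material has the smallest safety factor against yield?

beryllium

Converting E to GPa, α to ×10⁻⁶/K, σ_y to MPa, then σ and n for each:
  low-carbon steel: E = 206.0, α = 12.0, σ_y = 327.0 → σ = 480 MPa, n = 0.682
  tungsten: E = 400.4, α = 4.32, σ_y = 669.0 → σ = 336 MPa, n = 1.99
  silicon carbide: E = 403.6, α = 4.04, σ_y = 353.0 → σ = 316 MPa, n = 1.12
  beryllium: E = 301.3, α = 11.1, σ_y = 308.0 → σ = 649 MPa, n = 0.475
  bronze: E = 105.1, α = 17.6, σ_y = 260.0 → σ = 359 MPa, n = 0.724
Beryllium has the lowest safety factor, n = 0.475.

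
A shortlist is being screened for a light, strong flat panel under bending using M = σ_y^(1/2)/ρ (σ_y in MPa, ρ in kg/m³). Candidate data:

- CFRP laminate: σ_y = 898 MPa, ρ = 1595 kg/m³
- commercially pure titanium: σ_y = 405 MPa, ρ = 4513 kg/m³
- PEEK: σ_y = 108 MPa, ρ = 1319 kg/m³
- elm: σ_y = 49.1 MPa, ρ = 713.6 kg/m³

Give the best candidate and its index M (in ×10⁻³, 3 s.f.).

Per-candidate index values:
  CFRP laminate: M = 18.8×10⁻³
  elm: M = 9.82×10⁻³
  PEEK: M = 7.88×10⁻³
  commercially pure titanium: M = 4.46×10⁻³
The maximum is for CFRP laminate.

CFRP laminate, M = 18.8×10⁻³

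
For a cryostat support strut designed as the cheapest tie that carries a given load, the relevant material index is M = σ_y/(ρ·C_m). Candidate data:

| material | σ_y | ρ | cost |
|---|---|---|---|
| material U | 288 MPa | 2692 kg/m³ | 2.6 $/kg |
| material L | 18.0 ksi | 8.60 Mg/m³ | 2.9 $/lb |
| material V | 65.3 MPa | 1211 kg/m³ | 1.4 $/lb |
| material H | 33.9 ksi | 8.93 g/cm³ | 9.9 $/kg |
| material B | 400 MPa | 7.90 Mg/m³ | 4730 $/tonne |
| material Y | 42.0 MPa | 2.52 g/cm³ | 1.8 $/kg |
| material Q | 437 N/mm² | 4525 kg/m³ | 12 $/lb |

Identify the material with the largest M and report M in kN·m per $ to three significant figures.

Putting every candidate on a common basis:
  material U: σ_y = 288.0 MPa, ρ = 2692 kg/m³, cost = 2.600 $/kg
  material L: σ_y = 124.1 MPa, ρ = 8600 kg/m³, cost = 6.393 $/kg
  material V: σ_y = 65.30 MPa, ρ = 1211 kg/m³, cost = 3.086 $/kg
  material H: σ_y = 233.7 MPa, ρ = 8930 kg/m³, cost = 9.900 $/kg
  material B: σ_y = 400.0 MPa, ρ = 7900 kg/m³, cost = 4.730 $/kg
  material Y: σ_y = 42.00 MPa, ρ = 2520 kg/m³, cost = 1.800 $/kg
  material Q: σ_y = 437.0 MPa, ρ = 4525 kg/m³, cost = 26.46 $/kg
  material U: M = 41.1 kN·m per $
  material V: M = 17.5 kN·m per $
  material B: M = 10.7 kN·m per $
  material Y: M = 9.26 kN·m per $
  material Q: M = 3.65 kN·m per $
  material H: M = 2.64 kN·m per $
  material L: M = 2.26 kN·m per $
Material U has the largest M.

material U, M = 41.1 kN·m per $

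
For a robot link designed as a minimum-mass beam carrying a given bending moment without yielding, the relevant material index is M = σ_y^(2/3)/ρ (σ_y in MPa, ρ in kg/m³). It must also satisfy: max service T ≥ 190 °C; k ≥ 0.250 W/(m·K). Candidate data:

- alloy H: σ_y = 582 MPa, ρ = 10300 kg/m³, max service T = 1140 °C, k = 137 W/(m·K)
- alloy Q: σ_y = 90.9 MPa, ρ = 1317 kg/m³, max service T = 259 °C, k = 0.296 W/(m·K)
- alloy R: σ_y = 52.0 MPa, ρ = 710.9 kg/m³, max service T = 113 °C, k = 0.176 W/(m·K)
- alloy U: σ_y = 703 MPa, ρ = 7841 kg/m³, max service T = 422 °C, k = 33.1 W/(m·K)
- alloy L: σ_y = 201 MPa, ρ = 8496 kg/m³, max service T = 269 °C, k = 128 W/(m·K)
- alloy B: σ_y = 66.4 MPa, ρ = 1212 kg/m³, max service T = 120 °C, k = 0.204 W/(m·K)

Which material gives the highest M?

alloy Q

Screen on constraints: max service T ≥ 190 °C; k ≥ 0.250 W/(m·K). Survivors: alloy H, alloy Q, alloy U, alloy L.
Evaluate M for each candidate:
  alloy Q: M = 15.4×10⁻³
  alloy U: M = 10.1×10⁻³
  alloy H: M = 6.77×10⁻³
  alloy L: M = 4.04×10⁻³
Highest index: alloy Q.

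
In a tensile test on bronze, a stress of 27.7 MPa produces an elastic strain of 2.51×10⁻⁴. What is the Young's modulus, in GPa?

110 GPa

E = σ/ε = 27.7 MPa / 2.51×10⁻⁴ = 110400 MPa = 110 GPa.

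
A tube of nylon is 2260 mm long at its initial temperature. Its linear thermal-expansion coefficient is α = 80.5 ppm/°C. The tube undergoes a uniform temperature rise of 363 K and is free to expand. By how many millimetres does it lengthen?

66.0 mm

ΔL = α·L₀·ΔT = 80.5×10⁻⁶ × 2260 mm × 363.0 K = 66.0 mm.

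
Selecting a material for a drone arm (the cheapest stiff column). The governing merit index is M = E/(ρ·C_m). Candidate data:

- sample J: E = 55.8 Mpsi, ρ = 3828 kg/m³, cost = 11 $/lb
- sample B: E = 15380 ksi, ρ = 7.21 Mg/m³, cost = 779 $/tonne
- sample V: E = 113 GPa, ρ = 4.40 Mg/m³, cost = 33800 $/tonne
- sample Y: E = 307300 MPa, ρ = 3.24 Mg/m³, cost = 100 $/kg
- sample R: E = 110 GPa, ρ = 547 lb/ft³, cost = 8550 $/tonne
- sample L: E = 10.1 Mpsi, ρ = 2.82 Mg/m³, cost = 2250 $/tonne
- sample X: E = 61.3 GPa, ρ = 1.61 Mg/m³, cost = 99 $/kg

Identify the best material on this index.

sample B

Normalizing units and computing the index:
  sample J: E = 384.7 GPa, ρ = 3828 kg/m³, cost = 24.25 $/kg
  sample B: E = 106.0 GPa, ρ = 7210 kg/m³, cost = 0.7790 $/kg
  sample V: E = 113.0 GPa, ρ = 4400 kg/m³, cost = 33.80 $/kg
  sample Y: E = 307.3 GPa, ρ = 3240 kg/m³, cost = 100.0 $/kg
  sample R: E = 110.0 GPa, ρ = 8762 kg/m³, cost = 8.550 $/kg
  sample L: E = 69.64 GPa, ρ = 2820 kg/m³, cost = 2.250 $/kg
  sample X: E = 61.30 GPa, ρ = 1610 kg/m³, cost = 99.00 $/kg
  sample B: M = 18.9 MN·m per $
  sample L: M = 11.0 MN·m per $
  sample J: M = 4.14 MN·m per $
  sample R: M = 1.47 MN·m per $
  sample Y: M = 0.948 MN·m per $
  sample V: M = 0.760 MN·m per $
  sample X: M = 0.385 MN·m per $
Highest index: sample B.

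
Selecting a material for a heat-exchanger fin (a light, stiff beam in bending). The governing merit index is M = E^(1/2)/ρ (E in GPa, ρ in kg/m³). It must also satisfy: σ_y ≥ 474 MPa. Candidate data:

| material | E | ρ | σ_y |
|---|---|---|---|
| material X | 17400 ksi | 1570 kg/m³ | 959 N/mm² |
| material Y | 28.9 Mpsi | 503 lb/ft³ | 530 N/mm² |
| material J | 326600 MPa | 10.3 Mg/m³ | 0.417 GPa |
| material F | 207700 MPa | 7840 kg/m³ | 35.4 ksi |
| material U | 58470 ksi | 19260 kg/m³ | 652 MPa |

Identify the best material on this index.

Screen on constraints: σ_y ≥ 474 MPa. Survivors: material X, material Y, material U.
After converting to SI:
  material X: E = 120.0 GPa, ρ = 1570 kg/m³
  material Y: E = 199.3 GPa, ρ = 8057 kg/m³
  material U: E = 403.1 GPa, ρ = 19260 kg/m³
  material X: M = 6.98×10⁻³
  material Y: M = 1.75×10⁻³
  material U: M = 1.04×10⁻³
Material X has the largest M.

material X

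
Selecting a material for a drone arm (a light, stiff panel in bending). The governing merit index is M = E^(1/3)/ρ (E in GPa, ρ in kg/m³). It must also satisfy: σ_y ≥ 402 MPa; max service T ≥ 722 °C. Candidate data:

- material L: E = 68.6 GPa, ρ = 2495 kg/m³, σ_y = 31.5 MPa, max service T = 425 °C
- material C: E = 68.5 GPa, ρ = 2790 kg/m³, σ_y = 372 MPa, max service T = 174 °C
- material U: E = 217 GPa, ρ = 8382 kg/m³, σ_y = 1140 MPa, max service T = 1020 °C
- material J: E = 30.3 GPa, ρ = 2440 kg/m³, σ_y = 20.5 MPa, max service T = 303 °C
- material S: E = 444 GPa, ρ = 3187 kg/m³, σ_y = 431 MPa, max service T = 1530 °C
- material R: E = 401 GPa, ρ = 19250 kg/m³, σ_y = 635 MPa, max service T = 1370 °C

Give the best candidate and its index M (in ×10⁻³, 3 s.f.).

material S, M = 2.39×10⁻³

Screen on constraints: σ_y ≥ 402 MPa; max service T ≥ 722 °C. Survivors: material U, material S, material R.
Computing M directly (units already consistent):
  material S: M = 2.39×10⁻³
  material U: M = 0.717×10⁻³
  material R: M = 0.383×10⁻³
Highest index: material S.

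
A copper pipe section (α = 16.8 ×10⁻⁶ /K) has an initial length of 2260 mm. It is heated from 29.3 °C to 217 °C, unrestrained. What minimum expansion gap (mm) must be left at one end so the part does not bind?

ΔT = 217 − 29.3 = 187.7 K.
ΔL = α·L₀·ΔT = 16.8×10⁻⁶ × 2260 mm × 187.7 K = 7.13 mm.

7.13 mm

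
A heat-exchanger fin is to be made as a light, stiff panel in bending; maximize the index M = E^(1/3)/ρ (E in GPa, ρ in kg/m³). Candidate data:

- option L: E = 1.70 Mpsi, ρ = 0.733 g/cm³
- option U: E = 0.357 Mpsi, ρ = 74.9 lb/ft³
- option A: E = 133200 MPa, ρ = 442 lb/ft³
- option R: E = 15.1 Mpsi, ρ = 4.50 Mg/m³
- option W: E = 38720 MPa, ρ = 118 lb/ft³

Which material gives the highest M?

Normalizing units and computing the index:
  option L: E = 11.72 GPa, ρ = 733.0 kg/m³
  option U: E = 2.461 GPa, ρ = 1200 kg/m³
  option A: E = 133.2 GPa, ρ = 7080 kg/m³
  option R: E = 104.1 GPa, ρ = 4500 kg/m³
  option W: E = 38.72 GPa, ρ = 1890 kg/m³
  option L: M = 3.10×10⁻³
  option W: M = 1.79×10⁻³
  option U: M = 1.13×10⁻³
  option R: M = 1.05×10⁻³
  option A: M = 0.721×10⁻³
Option L has the largest M.

option L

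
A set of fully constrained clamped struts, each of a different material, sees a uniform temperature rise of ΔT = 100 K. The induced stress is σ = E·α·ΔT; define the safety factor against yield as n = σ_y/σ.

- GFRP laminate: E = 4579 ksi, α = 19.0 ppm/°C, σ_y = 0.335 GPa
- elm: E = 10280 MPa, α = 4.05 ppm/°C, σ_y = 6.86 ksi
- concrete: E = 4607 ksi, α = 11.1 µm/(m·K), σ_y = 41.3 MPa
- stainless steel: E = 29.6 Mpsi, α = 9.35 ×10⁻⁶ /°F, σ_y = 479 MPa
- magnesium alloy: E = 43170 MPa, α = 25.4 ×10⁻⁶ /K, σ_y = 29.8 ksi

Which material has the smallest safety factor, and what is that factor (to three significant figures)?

concrete, n = 1.17

With everything in SI (GPa, ×10⁻⁶/K, MPa):
  GFRP laminate: E = 31.57, α = 19.0, σ_y = 335.0 → σ = 60.0 MPa, n = 5.58
  elm: E = 10.28, α = 4.05, σ_y = 47.30 → σ = 4.16 MPa, n = 11.4
  concrete: E = 31.76, α = 11.1, σ_y = 41.30 → σ = 35.3 MPa, n = 1.17
  stainless steel: E = 204.1, α = 16.8, σ_y = 479.0 → σ = 343 MPa, n = 1.39
  magnesium alloy: E = 43.17, α = 25.4, σ_y = 205.5 → σ = 110 MPa, n = 1.87
The minimum is concrete at n = 1.17.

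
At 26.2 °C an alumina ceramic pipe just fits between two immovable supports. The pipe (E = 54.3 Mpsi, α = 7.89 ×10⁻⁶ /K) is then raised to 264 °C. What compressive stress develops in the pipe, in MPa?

E = 54.3 Mpsi = 374.4 GPa.
ΔT = 237.8 K. Constrained thermal stress σ = E·α·ΔT = 374.4×10³ MPa × 7.89×10⁻⁶ × 237.8 = 702 MPa (compressive).

702 MPa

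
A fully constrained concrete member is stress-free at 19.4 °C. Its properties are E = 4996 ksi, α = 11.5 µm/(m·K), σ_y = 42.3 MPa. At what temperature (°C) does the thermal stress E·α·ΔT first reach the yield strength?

126 °C

E = 4996 ksi = 34.45 GPa.
E·α·ΔT = 42.30 MPa ⇒ ΔT = 42.30 / (34.45×10³ × 11.5×10⁻⁶) = 106.8 K.
T = 19.4 + 106.8 = 126.2 °C.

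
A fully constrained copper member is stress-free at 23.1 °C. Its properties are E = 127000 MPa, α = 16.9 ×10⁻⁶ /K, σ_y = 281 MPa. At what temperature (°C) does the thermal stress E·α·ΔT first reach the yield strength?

154 °C

E = 127000 MPa = 127.0 GPa.
E·α·ΔT = 281.0 MPa ⇒ ΔT = 281.0 / (127.0×10³ × 16.9×10⁻⁶) = 130.9 K.
T = 23.1 + 130.9 = 154.0 °C.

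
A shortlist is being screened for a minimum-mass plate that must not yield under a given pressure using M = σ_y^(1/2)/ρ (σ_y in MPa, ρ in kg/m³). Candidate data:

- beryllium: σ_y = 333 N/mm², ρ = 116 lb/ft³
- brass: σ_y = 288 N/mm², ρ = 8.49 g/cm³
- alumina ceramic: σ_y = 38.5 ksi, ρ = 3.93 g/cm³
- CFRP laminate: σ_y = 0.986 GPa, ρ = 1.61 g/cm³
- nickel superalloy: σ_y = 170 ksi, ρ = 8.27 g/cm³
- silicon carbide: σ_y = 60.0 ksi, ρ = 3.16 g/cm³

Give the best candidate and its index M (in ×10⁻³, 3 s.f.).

After converting to SI:
  beryllium: σ_y = 333.0 MPa, ρ = 1858 kg/m³
  brass: σ_y = 288.0 MPa, ρ = 8490 kg/m³
  alumina ceramic: σ_y = 265.4 MPa, ρ = 3930 kg/m³
  CFRP laminate: σ_y = 986.0 MPa, ρ = 1610 kg/m³
  nickel superalloy: σ_y = 1172 MPa, ρ = 8270 kg/m³
  silicon carbide: σ_y = 413.7 MPa, ρ = 3160 kg/m³
  CFRP laminate: M = 19.5×10⁻³
  beryllium: M = 9.82×10⁻³
  silicon carbide: M = 6.44×10⁻³
  alumina ceramic: M = 4.15×10⁻³
  nickel superalloy: M = 4.14×10⁻³
  brass: M = 2.00×10⁻³
CFRP laminate has the largest M.

CFRP laminate, M = 19.5×10⁻³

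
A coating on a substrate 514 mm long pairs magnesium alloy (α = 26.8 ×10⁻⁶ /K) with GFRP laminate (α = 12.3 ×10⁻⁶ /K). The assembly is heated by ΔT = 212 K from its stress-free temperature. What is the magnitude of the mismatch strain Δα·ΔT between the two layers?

Δα = |26.8 − 12.3|×10⁻⁶/K = 14.5×10⁻⁶/K.
Mismatch strain = Δα·ΔT = 14.5×10⁻⁶ × 212.0 = 3.07×10⁻³.

3.07×10⁻³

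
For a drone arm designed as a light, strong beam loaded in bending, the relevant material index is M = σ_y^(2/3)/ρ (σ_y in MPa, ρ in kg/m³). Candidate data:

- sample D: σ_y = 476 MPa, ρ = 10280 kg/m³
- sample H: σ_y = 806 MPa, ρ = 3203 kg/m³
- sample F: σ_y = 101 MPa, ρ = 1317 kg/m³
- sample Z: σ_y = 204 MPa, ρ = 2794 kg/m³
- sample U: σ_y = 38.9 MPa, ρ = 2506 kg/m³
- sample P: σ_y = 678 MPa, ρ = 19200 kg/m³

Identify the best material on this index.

Per-candidate index values:
  sample H: M = 27.0×10⁻³
  sample F: M = 16.5×10⁻³
  sample Z: M = 12.4×10⁻³
  sample D: M = 5.93×10⁻³
  sample U: M = 4.58×10⁻³
  sample P: M = 4.02×10⁻³
The maximum is for sample H.

sample H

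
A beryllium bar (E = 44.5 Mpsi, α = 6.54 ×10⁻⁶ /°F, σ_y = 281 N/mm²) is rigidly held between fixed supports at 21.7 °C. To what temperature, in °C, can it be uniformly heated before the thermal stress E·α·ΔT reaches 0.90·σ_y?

E = 44.5 Mpsi = 306.8 GPa.
α = 6.54×10⁻⁶/°F × 9/5 = 11.8×10⁻⁶/K.
σ_y = 281 N/mm² = 281.0 MPa.
E·α·ΔT = 252.9 MPa ⇒ ΔT = 252.9 / (306.8×10³ × 11.8×10⁻⁶) = 70.02 K.
T = 21.7 + 70.02 = 91.72 °C.

91.7 °C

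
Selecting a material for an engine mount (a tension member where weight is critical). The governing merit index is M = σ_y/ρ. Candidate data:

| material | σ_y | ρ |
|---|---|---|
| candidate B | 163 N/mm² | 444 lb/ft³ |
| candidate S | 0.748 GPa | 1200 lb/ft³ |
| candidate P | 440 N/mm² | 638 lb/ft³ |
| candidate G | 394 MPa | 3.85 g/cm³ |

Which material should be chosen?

Normalizing units and computing the index:
  candidate B: σ_y = 163.0 MPa, ρ = 7112 kg/m³
  candidate S: σ_y = 748.0 MPa, ρ = 19220 kg/m³
  candidate P: σ_y = 440.0 MPa, ρ = 10220 kg/m³
  candidate G: σ_y = 394.0 MPa, ρ = 3850 kg/m³
  candidate G: M = 102 kN·m/kg
  candidate P: M = 43.1 kN·m/kg
  candidate S: M = 38.9 kN·m/kg
  candidate B: M = 22.9 kN·m/kg
Candidate G ranks first.

candidate G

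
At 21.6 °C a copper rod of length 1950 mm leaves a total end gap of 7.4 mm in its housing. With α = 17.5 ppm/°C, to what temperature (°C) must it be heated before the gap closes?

238 °C

α·L₀·ΔT = 7.4 mm ⇒ ΔT = 7.4 / (17.5×10⁻⁶ × 1950.0) = 216.8 K.
T = 21.6 + 216.8 = 238.4 °C.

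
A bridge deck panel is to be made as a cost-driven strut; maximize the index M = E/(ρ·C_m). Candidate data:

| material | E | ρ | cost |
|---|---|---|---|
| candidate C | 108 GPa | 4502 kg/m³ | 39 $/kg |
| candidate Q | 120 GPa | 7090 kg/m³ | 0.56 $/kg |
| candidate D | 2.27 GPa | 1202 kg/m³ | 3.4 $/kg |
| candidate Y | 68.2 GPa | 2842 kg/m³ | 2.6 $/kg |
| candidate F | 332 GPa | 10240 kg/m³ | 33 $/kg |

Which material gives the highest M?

candidate Q

Per-candidate index values:
  candidate Q: M = 30.2 MN·m per $
  candidate Y: M = 9.23 MN·m per $
  candidate F: M = 0.982 MN·m per $
  candidate C: M = 0.615 MN·m per $
  candidate D: M = 0.555 MN·m per $
Candidate Q ranks first.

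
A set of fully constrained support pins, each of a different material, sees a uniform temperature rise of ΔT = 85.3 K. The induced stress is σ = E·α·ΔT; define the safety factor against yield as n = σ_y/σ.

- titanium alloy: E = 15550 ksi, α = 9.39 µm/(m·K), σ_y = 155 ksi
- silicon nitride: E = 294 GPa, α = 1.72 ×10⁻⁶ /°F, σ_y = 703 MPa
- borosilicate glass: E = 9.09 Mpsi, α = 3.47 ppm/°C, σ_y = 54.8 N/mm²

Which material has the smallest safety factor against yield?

Converting E to GPa, α to ×10⁻⁶/K, σ_y to MPa, then σ and n for each:
  titanium alloy: E = 107.2, α = 9.39, σ_y = 1069 → σ = 85.9 MPa, n = 12.4
  silicon nitride: E = 294.0, α = 3.10, σ_y = 703.0 → σ = 77.6 MPa, n = 9.05
  borosilicate glass: E = 62.67, α = 3.47, σ_y = 54.80 → σ = 18.6 MPa, n = 2.95
Smallest n: borosilicate glass with n = 2.95.

borosilicate glass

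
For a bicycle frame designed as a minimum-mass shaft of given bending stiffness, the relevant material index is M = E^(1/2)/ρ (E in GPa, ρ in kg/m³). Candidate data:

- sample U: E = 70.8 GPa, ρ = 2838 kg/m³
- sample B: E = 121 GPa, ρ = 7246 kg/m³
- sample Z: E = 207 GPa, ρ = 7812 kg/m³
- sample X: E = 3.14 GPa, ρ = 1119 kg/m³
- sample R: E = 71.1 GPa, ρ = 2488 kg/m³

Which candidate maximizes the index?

Evaluate M for each candidate:
  sample R: M = 3.39×10⁻³
  sample U: M = 2.96×10⁻³
  sample Z: M = 1.84×10⁻³
  sample X: M = 1.58×10⁻³
  sample B: M = 1.52×10⁻³
Sample R ranks first.

sample R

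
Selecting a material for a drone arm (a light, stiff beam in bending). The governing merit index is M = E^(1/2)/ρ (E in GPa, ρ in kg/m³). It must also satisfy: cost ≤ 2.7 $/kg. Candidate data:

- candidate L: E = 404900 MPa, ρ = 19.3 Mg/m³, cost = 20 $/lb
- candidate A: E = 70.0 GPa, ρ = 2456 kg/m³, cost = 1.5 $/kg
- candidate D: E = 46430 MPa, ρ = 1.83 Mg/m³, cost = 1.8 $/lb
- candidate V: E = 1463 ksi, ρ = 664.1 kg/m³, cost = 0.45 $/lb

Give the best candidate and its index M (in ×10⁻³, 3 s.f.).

Screen on constraints: cost ≤ 2.7 $/kg. Survivors: candidate A, candidate V.
After converting to SI:
  candidate A: E = 70.00 GPa, ρ = 2456 kg/m³
  candidate V: E = 10.09 GPa, ρ = 664.1 kg/m³
  candidate V: M = 4.78×10⁻³
  candidate A: M = 3.41×10⁻³
The maximum is for candidate V.

candidate V, M = 4.78×10⁻³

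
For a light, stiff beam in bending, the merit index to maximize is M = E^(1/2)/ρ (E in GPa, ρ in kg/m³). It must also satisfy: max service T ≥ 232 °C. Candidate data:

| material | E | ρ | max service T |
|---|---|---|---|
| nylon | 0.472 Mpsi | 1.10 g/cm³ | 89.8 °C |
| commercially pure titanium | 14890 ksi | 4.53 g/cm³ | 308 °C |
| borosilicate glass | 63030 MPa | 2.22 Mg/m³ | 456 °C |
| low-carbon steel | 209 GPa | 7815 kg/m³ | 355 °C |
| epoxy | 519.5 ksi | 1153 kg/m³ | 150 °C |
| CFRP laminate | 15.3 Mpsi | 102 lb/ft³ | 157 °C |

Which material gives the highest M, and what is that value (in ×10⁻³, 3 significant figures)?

borosilicate glass, M = 3.58×10⁻³

Screen on constraints: max service T ≥ 232 °C. Survivors: commercially pure titanium, borosilicate glass, low-carbon steel.
After converting to SI:
  commercially pure titanium: E = 102.7 GPa, ρ = 4530 kg/m³
  borosilicate glass: E = 63.03 GPa, ρ = 2220 kg/m³
  low-carbon steel: E = 209.0 GPa, ρ = 7815 kg/m³
  borosilicate glass: M = 3.58×10⁻³
  commercially pure titanium: M = 2.24×10⁻³
  low-carbon steel: M = 1.85×10⁻³
Highest index: borosilicate glass.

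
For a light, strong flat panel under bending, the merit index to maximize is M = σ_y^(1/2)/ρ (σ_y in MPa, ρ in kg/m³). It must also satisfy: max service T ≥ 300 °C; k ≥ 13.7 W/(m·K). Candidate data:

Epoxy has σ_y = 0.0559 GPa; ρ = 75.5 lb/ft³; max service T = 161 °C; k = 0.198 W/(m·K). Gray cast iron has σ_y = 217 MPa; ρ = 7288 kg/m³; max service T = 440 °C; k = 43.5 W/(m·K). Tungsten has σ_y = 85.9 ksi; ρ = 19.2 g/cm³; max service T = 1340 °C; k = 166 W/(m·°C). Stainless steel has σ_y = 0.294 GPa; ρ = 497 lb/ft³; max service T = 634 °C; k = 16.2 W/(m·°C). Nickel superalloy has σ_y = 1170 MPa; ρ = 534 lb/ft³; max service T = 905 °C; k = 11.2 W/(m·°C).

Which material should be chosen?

Screen on constraints: max service T ≥ 300 °C; k ≥ 13.7 W/(m·K). Survivors: gray cast iron, tungsten, stainless steel.
In SI units:
  gray cast iron: σ_y = 217.0 MPa, ρ = 7288 kg/m³
  tungsten: σ_y = 592.3 MPa, ρ = 19200 kg/m³
  stainless steel: σ_y = 294.0 MPa, ρ = 7961 kg/m³
  stainless steel: M = 2.15×10⁻³
  gray cast iron: M = 2.02×10⁻³
  tungsten: M = 1.27×10⁻³
Stainless steel ranks first.

stainless steel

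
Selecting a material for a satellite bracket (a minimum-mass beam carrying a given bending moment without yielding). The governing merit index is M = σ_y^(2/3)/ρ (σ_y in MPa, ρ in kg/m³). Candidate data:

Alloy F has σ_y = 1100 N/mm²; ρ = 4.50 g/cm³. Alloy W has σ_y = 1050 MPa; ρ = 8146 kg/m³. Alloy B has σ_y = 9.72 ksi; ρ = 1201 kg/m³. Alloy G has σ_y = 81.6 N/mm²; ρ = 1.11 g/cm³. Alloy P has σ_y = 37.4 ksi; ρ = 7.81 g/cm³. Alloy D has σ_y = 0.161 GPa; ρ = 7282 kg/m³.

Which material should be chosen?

Convert each candidate to consistent units, then evaluate M:
  alloy F: σ_y = 1100 MPa, ρ = 4500 kg/m³
  alloy W: σ_y = 1050 MPa, ρ = 8146 kg/m³
  alloy B: σ_y = 67.02 MPa, ρ = 1201 kg/m³
  alloy G: σ_y = 81.60 MPa, ρ = 1110 kg/m³
  alloy P: σ_y = 257.9 MPa, ρ = 7810 kg/m³
  alloy D: σ_y = 161.0 MPa, ρ = 7282 kg/m³
  alloy F: M = 23.7×10⁻³
  alloy G: M = 16.9×10⁻³
  alloy B: M = 13.7×10⁻³
  alloy W: M = 12.7×10⁻³
  alloy P: M = 5.19×10⁻³
  alloy D: M = 4.06×10⁻³
The maximum is for alloy F.

alloy F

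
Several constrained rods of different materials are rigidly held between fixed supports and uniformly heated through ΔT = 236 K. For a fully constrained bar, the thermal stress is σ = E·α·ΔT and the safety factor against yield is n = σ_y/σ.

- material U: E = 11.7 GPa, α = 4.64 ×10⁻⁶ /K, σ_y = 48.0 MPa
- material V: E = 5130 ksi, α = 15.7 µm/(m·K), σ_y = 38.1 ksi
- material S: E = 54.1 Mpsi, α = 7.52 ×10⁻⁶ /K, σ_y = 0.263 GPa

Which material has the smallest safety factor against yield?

With everything in SI (GPa, ×10⁻⁶/K, MPa):
  material U: E = 11.70, α = 4.64, σ_y = 48.00 → σ = 12.8 MPa, n = 3.75
  material V: E = 35.37, α = 15.7, σ_y = 262.7 → σ = 131 MPa, n = 2.00
  material S: E = 373.0, α = 7.52, σ_y = 263.0 → σ = 662 MPa, n = 0.397
Material S has the lowest safety factor, n = 0.397.

material S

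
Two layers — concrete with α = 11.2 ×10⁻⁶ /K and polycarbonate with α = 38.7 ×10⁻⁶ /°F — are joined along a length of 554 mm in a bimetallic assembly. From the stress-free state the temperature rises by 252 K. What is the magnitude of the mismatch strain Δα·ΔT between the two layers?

0.0147

polycarbonate: α = 38.7×10⁻⁶/°F × 9/5 = 69.7×10⁻⁶/K.
Δα = |11.2 − 69.7|×10⁻⁶/K = 58.5×10⁻⁶/K.
Mismatch strain = Δα·ΔT = 58.5×10⁻⁶ × 252.0 = 0.0147.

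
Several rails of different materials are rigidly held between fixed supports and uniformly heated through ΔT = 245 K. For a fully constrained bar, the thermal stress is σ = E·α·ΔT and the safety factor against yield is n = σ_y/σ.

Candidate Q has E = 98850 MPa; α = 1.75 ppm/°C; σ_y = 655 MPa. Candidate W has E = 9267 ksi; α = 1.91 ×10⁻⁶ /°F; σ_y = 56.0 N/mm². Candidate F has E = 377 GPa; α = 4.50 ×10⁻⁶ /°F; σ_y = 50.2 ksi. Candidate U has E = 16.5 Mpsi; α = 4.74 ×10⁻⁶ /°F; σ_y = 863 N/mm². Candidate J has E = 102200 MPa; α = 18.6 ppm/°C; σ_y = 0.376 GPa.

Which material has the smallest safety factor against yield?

In consistent units (E in GPa, α in ×10⁻⁶/K, σ_y in MPa):
  candidate Q: E = 98.85, α = 1.75, σ_y = 655.0 → σ = 42.4 MPa, n = 15.5
  candidate W: E = 63.89, α = 3.44, σ_y = 56.00 → σ = 53.8 MPa, n = 1.04
  candidate F: E = 377.0, α = 8.10, σ_y = 346.1 → σ = 748 MPa, n = 0.463
  candidate U: E = 113.8, α = 8.53, σ_y = 863.0 → σ = 238 MPa, n = 3.63
  candidate J: E = 102.2, α = 18.6, σ_y = 376.0 → σ = 466 MPa, n = 0.807
Smallest n: candidate F with n = 0.463.

candidate F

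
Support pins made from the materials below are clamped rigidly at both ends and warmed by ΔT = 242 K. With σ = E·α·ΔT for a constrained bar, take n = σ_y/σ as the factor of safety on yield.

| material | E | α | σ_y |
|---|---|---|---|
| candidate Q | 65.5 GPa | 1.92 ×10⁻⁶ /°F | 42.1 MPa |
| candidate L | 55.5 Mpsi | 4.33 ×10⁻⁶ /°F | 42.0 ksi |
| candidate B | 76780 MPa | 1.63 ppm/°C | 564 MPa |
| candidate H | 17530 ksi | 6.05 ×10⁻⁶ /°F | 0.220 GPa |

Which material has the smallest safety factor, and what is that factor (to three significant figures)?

In consistent units (E in GPa, α in ×10⁻⁶/K, σ_y in MPa):
  candidate Q: E = 65.50, α = 3.46, σ_y = 42.10 → σ = 54.8 MPa, n = 0.769
  candidate L: E = 382.7, α = 7.79, σ_y = 289.6 → σ = 722 MPa, n = 0.401
  candidate B: E = 76.78, α = 1.63, σ_y = 564.0 → σ = 30.3 MPa, n = 18.6
  candidate H: E = 120.9, α = 10.9, σ_y = 220.0 → σ = 319 MPa, n = 0.691
Smallest n: candidate L with n = 0.401.

candidate L, n = 0.401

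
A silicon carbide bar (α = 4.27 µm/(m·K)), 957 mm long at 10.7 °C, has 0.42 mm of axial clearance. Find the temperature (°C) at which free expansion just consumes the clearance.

α·L₀·ΔT = 0.42 mm ⇒ ΔT = 0.42 / (4.27×10⁻⁶ × 957.0) = 102.8 K.
T = 10.7 + 102.8 = 113.5 °C.

113 °C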